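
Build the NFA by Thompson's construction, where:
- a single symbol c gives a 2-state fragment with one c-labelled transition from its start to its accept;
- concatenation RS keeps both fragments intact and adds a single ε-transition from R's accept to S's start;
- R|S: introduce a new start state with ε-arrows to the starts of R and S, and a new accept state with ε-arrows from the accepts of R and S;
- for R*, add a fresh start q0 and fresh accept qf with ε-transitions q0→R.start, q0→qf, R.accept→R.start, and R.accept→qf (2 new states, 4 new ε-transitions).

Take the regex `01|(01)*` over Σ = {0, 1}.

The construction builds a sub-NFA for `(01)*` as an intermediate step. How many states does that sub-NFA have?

6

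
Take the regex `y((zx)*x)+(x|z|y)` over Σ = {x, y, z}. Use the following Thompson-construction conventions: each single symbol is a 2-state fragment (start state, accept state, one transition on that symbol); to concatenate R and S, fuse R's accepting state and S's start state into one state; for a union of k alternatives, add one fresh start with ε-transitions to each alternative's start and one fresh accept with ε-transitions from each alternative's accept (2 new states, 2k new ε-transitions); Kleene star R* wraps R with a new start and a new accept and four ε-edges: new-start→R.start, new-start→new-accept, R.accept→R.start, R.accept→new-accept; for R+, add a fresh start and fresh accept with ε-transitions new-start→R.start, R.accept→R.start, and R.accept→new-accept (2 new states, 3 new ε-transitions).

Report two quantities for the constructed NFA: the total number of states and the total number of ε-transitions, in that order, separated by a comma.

By structural recursion:
Each of the 7 symbol leaves contributes 2 states and 0 ε-transitions.
  zx : 3 states, 0 ε-transitions
  (zx)* : 5 states, 4 ε-transitions
  (zx)*x : 6 states, 4 ε-transitions
  ((zx)*x)+ : 8 states, 7 ε-transitions
  x|z|y : 8 states, 6 ε-transitions
  y((zx)*x)+(x|z|y) : 16 states, 13 ε-transitions

16, 13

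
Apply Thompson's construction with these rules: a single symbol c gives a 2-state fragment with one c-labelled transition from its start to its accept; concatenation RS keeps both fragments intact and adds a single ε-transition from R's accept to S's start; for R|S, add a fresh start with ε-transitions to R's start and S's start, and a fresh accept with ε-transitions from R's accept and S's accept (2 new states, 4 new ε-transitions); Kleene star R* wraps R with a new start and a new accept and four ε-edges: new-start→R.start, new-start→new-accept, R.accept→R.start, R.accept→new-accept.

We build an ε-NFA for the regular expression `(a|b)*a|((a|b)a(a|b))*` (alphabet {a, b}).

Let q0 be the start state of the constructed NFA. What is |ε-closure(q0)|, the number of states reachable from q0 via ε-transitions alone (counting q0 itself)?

Work bottom-up. For each fragment F, track |ε-closure(F.start)| and whether F's accept lies in that closure (i.e. whether F accepts ε). A single-symbol fragment has closure size 1 and does not accept ε.
  a|b → new start ε-reaches every alternative's start; none of them accept ε, so the new accept is not reached: |closure| = 1 + 1 + 1 = 3
  (a|b)* → new start has ε-edges to the inner start and to the new accept, so |closure| = 2 + 3 = 5
  (a|b)*a → |closure| = 5 + 1 = 6 (closure spills across the concat boundary because the left factor accepts ε)
  a|b → |closure| = 1 + 1 + 1 = 3 (the new accept is not ε-reachable since no branch accepts ε)
  a|b → |closure| = 1 + 1 + 1 = 3 (the new accept is not ε-reachable since no branch accepts ε)
  (a|b)a(a|b) → |closure| equals the left operand's closure size = 3 (its accept is not ε-reachable, so the closure stops there)
  ((a|b)a(a|b))* → |closure| = 1 (new start) + 3 (body) + 1 (new accept) = 5
  (a|b)*a|((a|b)a(a|b))* → |closure| = 1 (new start) + (6 + 5) + 1 (new accept, since some branch ε-reaches its own accept) = 13

13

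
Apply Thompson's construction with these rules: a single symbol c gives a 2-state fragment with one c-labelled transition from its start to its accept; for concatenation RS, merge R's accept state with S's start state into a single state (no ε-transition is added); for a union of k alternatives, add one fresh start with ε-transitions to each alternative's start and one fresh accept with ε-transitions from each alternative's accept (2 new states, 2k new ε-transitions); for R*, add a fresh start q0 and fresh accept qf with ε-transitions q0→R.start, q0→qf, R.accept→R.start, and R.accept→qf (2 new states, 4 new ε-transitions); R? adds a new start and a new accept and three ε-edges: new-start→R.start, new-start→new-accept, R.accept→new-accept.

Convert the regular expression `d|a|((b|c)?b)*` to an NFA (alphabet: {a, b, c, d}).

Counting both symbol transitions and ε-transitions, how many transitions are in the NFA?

Building bottom-up:
Each of the 5 symbol leaves contributes 1 transition (1 symbol, 0 ε).
  b|c — 6 transitions (2 symbol, 4 ε)
  (b|c)? — 9 transitions (2 symbol, 7 ε)
  (b|c)?b — 10 transitions (3 symbol, 7 ε)
  ((b|c)?b)* — 14 transitions (3 symbol, 11 ε)
  d|a|((b|c)?b)* — 22 transitions (5 symbol, 17 ε)

22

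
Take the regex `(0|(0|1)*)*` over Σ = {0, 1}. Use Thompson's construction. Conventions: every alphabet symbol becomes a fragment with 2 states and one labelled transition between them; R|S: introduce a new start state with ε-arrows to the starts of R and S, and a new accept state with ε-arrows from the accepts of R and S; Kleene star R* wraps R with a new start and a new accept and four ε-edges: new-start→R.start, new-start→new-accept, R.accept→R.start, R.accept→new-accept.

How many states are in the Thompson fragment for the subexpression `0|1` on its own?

6

Fragment for `0|1`:
Each of the 2 symbol leaves contributes a 2-state fragment.
  0|1 → 6 states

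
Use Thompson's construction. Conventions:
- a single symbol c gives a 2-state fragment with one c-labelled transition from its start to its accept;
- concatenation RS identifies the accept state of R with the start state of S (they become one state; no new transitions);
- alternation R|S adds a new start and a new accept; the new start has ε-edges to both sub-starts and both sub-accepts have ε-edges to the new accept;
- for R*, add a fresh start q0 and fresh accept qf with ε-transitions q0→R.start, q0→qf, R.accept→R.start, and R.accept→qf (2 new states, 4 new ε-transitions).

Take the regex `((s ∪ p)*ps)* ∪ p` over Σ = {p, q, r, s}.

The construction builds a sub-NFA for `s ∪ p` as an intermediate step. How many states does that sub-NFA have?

6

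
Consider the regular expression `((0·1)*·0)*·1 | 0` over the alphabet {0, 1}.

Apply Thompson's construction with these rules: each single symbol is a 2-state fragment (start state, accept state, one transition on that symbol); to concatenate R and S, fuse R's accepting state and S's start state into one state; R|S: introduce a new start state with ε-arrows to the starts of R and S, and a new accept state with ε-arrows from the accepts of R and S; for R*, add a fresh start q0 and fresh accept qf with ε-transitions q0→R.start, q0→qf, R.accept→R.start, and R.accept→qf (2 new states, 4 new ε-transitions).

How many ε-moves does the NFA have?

12

Bottom-up over the parse tree:
Each of the 5 symbol leaves contributes 0 ε-transitions.
  0·1 → 0 ε-transitions
  (0·1)* → 4 ε-transitions
  (0·1)*·0 → 4 ε-transitions
  ((0·1)*·0)* → 8 ε-transitions
  ((0·1)*·0)*·1 → 8 ε-transitions
  ((0·1)*·0)*·1 | 0 → 12 ε-transitions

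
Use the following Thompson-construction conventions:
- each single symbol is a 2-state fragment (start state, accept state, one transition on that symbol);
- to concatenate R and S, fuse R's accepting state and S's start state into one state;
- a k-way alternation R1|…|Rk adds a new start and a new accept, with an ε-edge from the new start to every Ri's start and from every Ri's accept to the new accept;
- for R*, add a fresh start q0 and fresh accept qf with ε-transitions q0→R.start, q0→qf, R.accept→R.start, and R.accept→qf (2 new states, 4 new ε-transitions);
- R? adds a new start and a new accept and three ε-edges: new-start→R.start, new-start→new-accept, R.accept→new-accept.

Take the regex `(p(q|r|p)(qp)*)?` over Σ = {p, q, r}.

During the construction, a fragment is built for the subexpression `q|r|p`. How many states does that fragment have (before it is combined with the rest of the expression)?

8

Fragment for `q|r|p`:
Each of the 3 symbol leaves contributes a 2-state fragment.
  q|r|p = 8 states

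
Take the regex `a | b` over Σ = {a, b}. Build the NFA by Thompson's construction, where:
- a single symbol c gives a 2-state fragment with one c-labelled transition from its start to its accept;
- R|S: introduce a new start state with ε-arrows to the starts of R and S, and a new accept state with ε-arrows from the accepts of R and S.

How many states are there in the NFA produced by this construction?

Per subexpression:
Each of the 2 symbol leaves contributes a 2-state fragment.
  a | b = 6 states

6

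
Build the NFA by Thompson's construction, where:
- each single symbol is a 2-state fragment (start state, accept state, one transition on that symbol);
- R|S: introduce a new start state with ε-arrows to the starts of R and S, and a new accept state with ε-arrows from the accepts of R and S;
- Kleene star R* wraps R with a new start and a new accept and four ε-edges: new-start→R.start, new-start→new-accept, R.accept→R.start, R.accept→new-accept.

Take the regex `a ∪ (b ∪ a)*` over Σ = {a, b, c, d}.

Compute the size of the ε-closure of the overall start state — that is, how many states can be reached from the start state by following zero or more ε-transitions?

8

Work bottom-up. For each fragment F, track |ε-closure(F.start)| and whether F's accept lies in that closure (i.e. whether F accepts ε). A single-symbol fragment has closure size 1 and does not accept ε.
  b ∪ a → new start ε-reaches every alternative's start; none of them accept ε, so the new accept is not reached: C = 1 + 1 + 1 = 3
  (b ∪ a)* → C = 1 (new start) + 3 (body) + 1 (new accept) = 5
  a ∪ (b ∪ a)* → C = 1 (new start) + (1 + 5) + 1 (new accept, since some branch ε-reaches its own accept) = 8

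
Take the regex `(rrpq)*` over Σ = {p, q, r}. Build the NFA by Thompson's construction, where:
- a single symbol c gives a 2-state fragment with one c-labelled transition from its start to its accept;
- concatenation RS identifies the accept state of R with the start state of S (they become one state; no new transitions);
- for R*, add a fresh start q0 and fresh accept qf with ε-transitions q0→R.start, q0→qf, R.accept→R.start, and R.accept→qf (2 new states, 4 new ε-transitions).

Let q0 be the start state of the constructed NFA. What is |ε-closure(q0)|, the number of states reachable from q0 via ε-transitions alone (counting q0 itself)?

Let C(F) = |ε-closure(F.start)| within fragment F, and note whether F accepts ε. Symbol fragments have C = 1 and do not accept ε. Then:
  rrpq → same as the first factor's closure: |closure| = 1
  (rrpq)* → |closure| = 1 (new start) + 1 (body) + 1 (new accept) = 3

3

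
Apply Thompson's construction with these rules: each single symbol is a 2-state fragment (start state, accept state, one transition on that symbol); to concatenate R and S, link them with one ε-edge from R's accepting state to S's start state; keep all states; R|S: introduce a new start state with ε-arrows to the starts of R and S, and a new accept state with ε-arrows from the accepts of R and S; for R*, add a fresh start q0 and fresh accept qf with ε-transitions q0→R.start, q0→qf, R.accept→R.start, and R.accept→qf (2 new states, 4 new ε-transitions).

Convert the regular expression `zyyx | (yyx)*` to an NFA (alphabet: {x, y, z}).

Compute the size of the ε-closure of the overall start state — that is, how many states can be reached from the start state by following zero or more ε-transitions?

6

Compute the ε-closure size of each fragment's start state recursively; a symbol fragment's start has no outgoing ε-edge, so its closure is just itself (size 1).
  zyyx — same as the first factor's closure: |closure| = 1
  yyx — same as the first factor's closure: |closure| = 1
  (yyx)* — |closure| = 1 (new start) + 1 (body) + 1 (new accept) = 3
  zyyx | (yyx)* — new start ε-reaches every alternative's start; at least one alternative accepts ε, so the union's new accept is reached too: |closure| = 1 + 1 + 3 + 1 = 6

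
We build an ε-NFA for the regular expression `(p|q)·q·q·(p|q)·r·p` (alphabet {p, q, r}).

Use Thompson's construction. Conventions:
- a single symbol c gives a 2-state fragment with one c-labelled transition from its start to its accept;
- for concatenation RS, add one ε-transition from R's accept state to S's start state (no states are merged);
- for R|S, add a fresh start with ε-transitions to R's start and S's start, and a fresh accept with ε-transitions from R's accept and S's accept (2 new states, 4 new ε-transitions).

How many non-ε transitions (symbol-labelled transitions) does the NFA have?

8

Per subexpression:
Each of the 8 symbol leaves contributes exactly 1 symbol transition.
  p|q — 2 symbol transitions
  p|q — 2 symbol transitions
  (p|q)·q·q·(p|q)·r·p — 8 symbol transitions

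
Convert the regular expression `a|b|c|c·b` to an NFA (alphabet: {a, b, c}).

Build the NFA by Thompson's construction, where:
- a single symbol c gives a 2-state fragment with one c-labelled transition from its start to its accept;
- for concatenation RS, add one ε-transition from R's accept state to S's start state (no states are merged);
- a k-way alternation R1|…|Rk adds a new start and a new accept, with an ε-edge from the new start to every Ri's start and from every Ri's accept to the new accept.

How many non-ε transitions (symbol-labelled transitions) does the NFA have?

5

Recursing over subexpressions:
Each of the 5 symbol leaves contributes exactly 1 symbol transition.
  c·b — 2 symbol transitions
  a|b|c|c·b — 5 symbol transitions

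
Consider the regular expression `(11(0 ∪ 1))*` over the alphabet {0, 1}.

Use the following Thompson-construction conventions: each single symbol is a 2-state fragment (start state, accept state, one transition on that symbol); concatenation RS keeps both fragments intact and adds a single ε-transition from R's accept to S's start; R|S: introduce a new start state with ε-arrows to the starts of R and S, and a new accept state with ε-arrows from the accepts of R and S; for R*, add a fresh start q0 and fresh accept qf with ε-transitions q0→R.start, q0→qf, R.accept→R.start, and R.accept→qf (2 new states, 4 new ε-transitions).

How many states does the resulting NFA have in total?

12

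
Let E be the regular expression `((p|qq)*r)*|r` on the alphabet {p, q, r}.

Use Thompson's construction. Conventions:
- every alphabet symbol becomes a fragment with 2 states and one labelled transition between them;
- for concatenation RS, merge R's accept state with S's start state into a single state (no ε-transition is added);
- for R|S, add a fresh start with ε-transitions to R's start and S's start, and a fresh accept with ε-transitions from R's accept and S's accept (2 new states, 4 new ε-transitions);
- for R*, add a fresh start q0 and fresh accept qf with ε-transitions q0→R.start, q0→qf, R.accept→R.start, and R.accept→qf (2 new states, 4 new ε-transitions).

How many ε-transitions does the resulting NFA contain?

Recursing over subexpressions:
Each of the 5 symbol leaves contributes 0 ε-transitions.
  qq → 0 ε-transitions
  p|qq → 4 ε-transitions
  (p|qq)* → 8 ε-transitions
  (p|qq)*r → 8 ε-transitions
  ((p|qq)*r)* → 12 ε-transitions
  ((p|qq)*r)*|r → 16 ε-transitions

16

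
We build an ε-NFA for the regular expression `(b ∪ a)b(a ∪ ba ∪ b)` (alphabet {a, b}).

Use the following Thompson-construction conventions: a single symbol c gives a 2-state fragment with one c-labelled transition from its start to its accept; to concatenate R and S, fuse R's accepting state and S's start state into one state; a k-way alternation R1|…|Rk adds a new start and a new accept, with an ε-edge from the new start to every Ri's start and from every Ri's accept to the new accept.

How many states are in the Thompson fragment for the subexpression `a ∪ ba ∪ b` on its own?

9

Fragment for `a ∪ ba ∪ b`:
Each of the 4 symbol leaves contributes a 2-state fragment.
  ba — 3 states
  a ∪ ba ∪ b — 9 states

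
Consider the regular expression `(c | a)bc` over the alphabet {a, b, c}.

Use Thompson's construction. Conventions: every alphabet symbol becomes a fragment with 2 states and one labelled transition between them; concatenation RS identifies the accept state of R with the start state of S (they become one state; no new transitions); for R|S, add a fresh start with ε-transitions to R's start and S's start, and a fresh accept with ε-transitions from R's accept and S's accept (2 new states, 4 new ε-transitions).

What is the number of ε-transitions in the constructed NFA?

Per subexpression:
Each of the 4 symbol leaves contributes 0 ε-transitions.
  c | a → 4 ε-transitions
  (c | a)bc → 4 ε-transitions

4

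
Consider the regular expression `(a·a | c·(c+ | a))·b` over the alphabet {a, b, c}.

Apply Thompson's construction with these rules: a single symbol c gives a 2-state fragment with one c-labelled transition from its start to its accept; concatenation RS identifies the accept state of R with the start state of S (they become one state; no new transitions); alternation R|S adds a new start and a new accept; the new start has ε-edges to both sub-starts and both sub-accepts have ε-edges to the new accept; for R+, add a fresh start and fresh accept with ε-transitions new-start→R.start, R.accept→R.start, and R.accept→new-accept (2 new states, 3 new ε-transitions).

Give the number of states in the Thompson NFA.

By structural recursion:
Each of the 6 symbol leaves contributes a 2-state fragment.
  a·a — 3 states
  c+ — 4 states
  c+ | a — 8 states
  c·(c+ | a) — 9 states
  a·a | c·(c+ | a) — 14 states
  (a·a | c·(c+ | a))·b — 15 states

15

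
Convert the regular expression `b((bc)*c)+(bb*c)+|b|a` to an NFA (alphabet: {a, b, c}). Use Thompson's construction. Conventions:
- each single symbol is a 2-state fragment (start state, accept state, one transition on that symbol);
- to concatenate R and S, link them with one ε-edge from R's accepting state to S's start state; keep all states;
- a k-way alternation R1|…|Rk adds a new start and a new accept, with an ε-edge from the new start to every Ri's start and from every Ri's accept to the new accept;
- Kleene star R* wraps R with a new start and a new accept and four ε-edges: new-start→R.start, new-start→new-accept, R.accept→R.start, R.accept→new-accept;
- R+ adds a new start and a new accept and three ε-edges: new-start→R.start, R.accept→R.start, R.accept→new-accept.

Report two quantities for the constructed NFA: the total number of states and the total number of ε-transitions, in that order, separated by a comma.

28, 26

Recursing over subexpressions:
Each of the 9 symbol leaves contributes 2 states and 0 ε-transitions.
  bc : 4 states, 1 ε-transition
  (bc)* : 6 states, 5 ε-transitions
  (bc)*c : 8 states, 6 ε-transitions
  ((bc)*c)+ : 10 states, 9 ε-transitions
  b* : 4 states, 4 ε-transitions
  bb*c : 8 states, 6 ε-transitions
  (bb*c)+ : 10 states, 9 ε-transitions
  b((bc)*c)+(bb*c)+ : 22 states, 20 ε-transitions
  b((bc)*c)+(bb*c)+|b|a : 28 states, 26 ε-transitions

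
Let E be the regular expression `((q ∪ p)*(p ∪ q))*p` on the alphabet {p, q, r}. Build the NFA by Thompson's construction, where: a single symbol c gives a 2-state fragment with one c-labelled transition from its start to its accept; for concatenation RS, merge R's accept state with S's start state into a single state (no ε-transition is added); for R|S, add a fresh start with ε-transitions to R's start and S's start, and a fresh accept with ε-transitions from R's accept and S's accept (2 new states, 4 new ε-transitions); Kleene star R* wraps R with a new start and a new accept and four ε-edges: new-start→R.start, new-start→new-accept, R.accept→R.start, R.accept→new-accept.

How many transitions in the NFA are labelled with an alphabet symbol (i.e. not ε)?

5

By structural recursion:
Each of the 5 symbol leaves contributes exactly 1 symbol transition.
  q ∪ p : 2 symbol transitions
  (q ∪ p)* : 2 symbol transitions
  p ∪ q : 2 symbol transitions
  (q ∪ p)*(p ∪ q) : 4 symbol transitions
  ((q ∪ p)*(p ∪ q))* : 4 symbol transitions
  ((q ∪ p)*(p ∪ q))*p : 5 symbol transitions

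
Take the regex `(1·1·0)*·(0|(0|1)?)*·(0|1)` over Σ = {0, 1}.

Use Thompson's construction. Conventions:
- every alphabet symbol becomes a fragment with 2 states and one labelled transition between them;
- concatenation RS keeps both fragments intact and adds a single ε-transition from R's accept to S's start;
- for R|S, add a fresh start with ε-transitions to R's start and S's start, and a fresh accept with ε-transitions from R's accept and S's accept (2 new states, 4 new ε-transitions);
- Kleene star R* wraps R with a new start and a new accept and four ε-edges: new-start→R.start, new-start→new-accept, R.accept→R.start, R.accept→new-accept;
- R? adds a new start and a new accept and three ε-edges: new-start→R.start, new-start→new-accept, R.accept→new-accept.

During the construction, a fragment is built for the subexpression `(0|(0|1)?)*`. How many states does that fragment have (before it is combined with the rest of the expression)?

14

Fragment for `(0|(0|1)?)*`:
Each of the 3 symbol leaves contributes a 2-state fragment.
  0|1 : 6 states
  (0|1)? : 8 states
  0|(0|1)? : 12 states
  (0|(0|1)?)* : 14 states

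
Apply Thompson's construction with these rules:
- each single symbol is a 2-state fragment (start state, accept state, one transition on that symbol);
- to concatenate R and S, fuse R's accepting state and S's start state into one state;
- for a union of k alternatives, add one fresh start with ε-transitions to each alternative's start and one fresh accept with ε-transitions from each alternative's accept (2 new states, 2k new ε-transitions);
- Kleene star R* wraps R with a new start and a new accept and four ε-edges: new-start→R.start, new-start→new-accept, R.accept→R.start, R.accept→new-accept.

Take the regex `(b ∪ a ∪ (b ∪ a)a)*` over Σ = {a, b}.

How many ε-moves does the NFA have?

14

Recursing over subexpressions:
Each of the 5 symbol leaves contributes 0 ε-transitions.
  b ∪ a → 4 ε-transitions
  (b ∪ a)a → 4 ε-transitions
  b ∪ a ∪ (b ∪ a)a → 10 ε-transitions
  (b ∪ a ∪ (b ∪ a)a)* → 14 ε-transitions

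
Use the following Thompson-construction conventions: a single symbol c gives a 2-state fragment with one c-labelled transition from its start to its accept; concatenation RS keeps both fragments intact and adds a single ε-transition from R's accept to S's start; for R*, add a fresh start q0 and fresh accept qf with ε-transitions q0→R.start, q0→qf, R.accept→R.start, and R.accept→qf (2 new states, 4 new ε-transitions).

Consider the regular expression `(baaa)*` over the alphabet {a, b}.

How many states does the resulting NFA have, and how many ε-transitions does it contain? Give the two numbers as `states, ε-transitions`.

10, 7

Bottom-up over the parse tree:
Each of the 4 symbol leaves contributes 2 states and 0 ε-transitions.
  baaa : 8 states, 3 ε-transitions
  (baaa)* : 10 states, 7 ε-transitions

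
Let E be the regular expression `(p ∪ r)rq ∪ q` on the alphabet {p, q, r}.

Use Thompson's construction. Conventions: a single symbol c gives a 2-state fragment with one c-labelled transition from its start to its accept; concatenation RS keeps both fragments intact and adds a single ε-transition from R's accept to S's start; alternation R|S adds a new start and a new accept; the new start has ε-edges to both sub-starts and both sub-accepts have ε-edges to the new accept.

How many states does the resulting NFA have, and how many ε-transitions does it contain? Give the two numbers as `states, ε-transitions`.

14, 10

Building bottom-up:
Each of the 5 symbol leaves contributes 2 states and 0 ε-transitions.
  p ∪ r → 6 states, 4 ε-transitions
  (p ∪ r)rq → 10 states, 6 ε-transitions
  (p ∪ r)rq ∪ q → 14 states, 10 ε-transitions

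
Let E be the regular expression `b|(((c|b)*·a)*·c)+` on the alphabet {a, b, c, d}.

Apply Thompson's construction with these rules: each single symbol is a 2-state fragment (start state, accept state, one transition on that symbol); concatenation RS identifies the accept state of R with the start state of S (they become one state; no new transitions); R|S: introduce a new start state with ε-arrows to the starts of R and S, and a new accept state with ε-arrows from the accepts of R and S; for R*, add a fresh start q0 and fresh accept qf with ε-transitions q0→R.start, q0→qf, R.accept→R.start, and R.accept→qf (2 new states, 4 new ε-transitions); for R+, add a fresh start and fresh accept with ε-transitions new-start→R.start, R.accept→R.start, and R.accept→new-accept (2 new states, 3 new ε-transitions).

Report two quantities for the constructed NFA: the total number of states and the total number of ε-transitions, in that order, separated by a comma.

18, 19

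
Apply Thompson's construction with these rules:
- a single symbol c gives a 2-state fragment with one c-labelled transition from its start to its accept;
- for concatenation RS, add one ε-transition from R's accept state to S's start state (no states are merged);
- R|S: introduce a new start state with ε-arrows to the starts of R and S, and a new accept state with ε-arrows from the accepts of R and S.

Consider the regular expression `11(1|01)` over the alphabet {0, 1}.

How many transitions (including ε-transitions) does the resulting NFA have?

Building bottom-up:
Each of the 5 symbol leaves contributes 1 transition (1 symbol, 0 ε).
  01 — 3 transitions (2 symbol, 1 ε)
  1|01 — 8 transitions (3 symbol, 5 ε)
  11(1|01) — 12 transitions (5 symbol, 7 ε)

12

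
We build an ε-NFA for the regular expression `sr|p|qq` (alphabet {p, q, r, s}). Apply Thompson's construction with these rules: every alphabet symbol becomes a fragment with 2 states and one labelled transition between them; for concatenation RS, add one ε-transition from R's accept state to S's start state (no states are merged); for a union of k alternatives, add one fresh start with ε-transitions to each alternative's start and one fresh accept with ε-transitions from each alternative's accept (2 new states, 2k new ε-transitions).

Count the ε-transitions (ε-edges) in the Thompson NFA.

8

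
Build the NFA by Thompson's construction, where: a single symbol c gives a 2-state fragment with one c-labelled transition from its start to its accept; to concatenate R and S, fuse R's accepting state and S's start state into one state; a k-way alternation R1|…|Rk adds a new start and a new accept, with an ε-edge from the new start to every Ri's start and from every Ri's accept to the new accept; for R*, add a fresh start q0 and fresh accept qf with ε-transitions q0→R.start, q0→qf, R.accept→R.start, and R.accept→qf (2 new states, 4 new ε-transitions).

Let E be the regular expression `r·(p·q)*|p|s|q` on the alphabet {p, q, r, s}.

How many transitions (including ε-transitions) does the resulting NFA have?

18

Bottom-up over the parse tree:
Each of the 6 symbol leaves contributes 1 transition (1 symbol, 0 ε).
  p·q — 2 transitions (2 symbol, 0 ε)
  (p·q)* — 6 transitions (2 symbol, 4 ε)
  r·(p·q)* — 7 transitions (3 symbol, 4 ε)
  r·(p·q)*|p|s|q — 18 transitions (6 symbol, 12 ε)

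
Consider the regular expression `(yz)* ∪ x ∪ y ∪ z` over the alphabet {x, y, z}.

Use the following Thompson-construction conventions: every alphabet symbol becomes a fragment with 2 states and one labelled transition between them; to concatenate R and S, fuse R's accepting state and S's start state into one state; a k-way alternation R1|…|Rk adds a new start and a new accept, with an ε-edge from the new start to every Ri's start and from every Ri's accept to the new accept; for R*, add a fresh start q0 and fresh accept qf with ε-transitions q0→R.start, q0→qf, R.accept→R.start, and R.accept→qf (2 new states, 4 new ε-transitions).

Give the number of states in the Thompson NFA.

Per subexpression:
Each of the 5 symbol leaves contributes a 2-state fragment.
  yz → 3 states
  (yz)* → 5 states
  (yz)* ∪ x ∪ y ∪ z → 13 states

13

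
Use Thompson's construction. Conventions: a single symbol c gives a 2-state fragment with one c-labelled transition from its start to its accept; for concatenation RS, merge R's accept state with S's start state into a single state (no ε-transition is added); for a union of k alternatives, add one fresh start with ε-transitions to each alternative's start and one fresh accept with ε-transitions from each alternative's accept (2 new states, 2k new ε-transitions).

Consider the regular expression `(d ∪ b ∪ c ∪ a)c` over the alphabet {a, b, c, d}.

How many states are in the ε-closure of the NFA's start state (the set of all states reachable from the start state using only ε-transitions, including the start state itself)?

5

Work bottom-up. For each fragment F, track |ε-closure(F.start)| and whether F's accept lies in that closure (i.e. whether F accepts ε). A single-symbol fragment has closure size 1 and does not accept ε.
  d ∪ b ∪ c ∪ a — |closure| = 1 + 1 + 1 + 1 + 1 = 5 (the new accept is not ε-reachable since no branch accepts ε)
  (d ∪ b ∪ c ∪ a)c — same as the first factor's closure: |closure| = 5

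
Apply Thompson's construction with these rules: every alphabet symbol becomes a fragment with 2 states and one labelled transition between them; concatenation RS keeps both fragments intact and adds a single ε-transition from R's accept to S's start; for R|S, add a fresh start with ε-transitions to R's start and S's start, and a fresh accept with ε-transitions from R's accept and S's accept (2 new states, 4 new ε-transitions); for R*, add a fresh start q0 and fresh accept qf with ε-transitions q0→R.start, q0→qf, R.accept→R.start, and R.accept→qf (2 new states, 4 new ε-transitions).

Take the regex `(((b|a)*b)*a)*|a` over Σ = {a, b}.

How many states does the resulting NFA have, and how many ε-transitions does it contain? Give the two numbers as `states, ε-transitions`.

20, 22

Per subexpression:
Each of the 5 symbol leaves contributes 2 states and 0 ε-transitions.
  b|a — 6 states, 4 ε-transitions
  (b|a)* — 8 states, 8 ε-transitions
  (b|a)*b — 10 states, 9 ε-transitions
  ((b|a)*b)* — 12 states, 13 ε-transitions
  ((b|a)*b)*a — 14 states, 14 ε-transitions
  (((b|a)*b)*a)* — 16 states, 18 ε-transitions
  (((b|a)*b)*a)*|a — 20 states, 22 ε-transitions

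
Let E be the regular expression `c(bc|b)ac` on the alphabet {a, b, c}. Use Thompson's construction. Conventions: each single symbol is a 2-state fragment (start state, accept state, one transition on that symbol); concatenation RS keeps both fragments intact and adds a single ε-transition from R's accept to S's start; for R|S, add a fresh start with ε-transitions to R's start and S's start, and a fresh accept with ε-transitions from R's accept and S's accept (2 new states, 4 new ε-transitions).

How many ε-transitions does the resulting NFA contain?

Recursing over subexpressions:
Each of the 6 symbol leaves contributes 0 ε-transitions.
  bc → 1 ε-transition
  bc|b → 5 ε-transitions
  c(bc|b)ac → 8 ε-transitions

8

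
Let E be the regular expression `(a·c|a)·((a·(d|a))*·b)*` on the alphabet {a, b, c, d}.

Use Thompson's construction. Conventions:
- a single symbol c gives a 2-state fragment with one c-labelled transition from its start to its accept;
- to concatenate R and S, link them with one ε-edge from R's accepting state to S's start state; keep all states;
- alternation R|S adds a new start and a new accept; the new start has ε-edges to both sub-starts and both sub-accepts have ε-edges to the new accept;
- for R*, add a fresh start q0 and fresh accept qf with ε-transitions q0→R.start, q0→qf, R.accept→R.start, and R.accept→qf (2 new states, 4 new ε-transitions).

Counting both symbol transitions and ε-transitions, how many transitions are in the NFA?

27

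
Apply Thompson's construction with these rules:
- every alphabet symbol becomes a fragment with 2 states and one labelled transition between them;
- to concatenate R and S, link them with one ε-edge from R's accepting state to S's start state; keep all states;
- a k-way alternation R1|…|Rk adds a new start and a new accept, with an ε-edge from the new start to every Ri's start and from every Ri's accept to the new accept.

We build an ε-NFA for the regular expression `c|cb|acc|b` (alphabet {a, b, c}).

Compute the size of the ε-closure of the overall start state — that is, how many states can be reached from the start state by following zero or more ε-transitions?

5

Compute the ε-closure size of each fragment's start state recursively; a symbol fragment's start has no outgoing ε-edge, so its closure is just itself (size 1).
  cb : C equals the left operand's closure size = 1 (its accept is not ε-reachable, so the closure stops there)
  acc : same as the first factor's closure: C = 1
  c|cb|acc|b : C = 1 + 1 + 1 + 1 + 1 = 5 (the new accept is not ε-reachable since no branch accepts ε)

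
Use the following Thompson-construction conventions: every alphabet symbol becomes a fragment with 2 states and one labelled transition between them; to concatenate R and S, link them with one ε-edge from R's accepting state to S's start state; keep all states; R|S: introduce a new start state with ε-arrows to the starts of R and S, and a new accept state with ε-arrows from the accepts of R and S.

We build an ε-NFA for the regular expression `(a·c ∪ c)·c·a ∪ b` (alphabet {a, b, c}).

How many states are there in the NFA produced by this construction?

Building bottom-up:
Each of the 6 symbol leaves contributes a 2-state fragment.
  a·c = 4 states
  a·c ∪ c = 8 states
  (a·c ∪ c)·c·a = 12 states
  (a·c ∪ c)·c·a ∪ b = 16 states

16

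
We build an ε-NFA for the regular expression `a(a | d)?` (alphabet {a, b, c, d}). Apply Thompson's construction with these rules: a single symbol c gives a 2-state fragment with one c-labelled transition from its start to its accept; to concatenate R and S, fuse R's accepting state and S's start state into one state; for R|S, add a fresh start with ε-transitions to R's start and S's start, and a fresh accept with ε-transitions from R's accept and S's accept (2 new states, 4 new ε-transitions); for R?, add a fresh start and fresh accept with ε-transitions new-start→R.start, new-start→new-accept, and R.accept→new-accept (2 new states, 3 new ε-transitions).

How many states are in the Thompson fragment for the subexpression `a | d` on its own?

6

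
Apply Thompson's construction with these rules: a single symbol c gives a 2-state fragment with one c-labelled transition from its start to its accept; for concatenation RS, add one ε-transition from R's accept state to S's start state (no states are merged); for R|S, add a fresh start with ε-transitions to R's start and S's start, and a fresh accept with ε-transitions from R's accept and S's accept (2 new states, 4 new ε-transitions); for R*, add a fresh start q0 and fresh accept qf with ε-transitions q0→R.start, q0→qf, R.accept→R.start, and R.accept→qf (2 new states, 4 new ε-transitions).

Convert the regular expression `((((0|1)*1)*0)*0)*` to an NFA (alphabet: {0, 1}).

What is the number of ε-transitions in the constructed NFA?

Per subexpression:
Each of the 5 symbol leaves contributes 0 ε-transitions.
  0|1 = 4 ε-transitions
  (0|1)* = 8 ε-transitions
  (0|1)*1 = 9 ε-transitions
  ((0|1)*1)* = 13 ε-transitions
  ((0|1)*1)*0 = 14 ε-transitions
  (((0|1)*1)*0)* = 18 ε-transitions
  (((0|1)*1)*0)*0 = 19 ε-transitions
  ((((0|1)*1)*0)*0)* = 23 ε-transitions

23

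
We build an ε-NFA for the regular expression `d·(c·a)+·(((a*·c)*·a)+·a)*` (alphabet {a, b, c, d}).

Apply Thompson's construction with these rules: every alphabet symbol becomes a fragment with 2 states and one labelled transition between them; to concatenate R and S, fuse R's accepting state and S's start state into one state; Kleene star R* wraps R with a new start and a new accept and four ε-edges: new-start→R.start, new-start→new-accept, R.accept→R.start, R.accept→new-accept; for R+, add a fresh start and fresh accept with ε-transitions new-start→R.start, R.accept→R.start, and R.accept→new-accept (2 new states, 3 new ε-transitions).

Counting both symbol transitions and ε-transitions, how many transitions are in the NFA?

25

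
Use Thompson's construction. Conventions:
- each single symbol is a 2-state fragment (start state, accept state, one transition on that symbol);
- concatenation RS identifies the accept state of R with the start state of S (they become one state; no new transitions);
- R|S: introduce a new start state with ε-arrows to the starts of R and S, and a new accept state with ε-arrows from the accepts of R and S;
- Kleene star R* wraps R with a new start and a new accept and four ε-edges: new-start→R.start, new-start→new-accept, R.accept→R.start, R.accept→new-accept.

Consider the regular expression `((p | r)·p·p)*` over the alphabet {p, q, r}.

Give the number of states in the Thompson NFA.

10

Per subexpression:
Each of the 4 symbol leaves contributes a 2-state fragment.
  p | r : 6 states
  (p | r)·p·p : 8 states
  ((p | r)·p·p)* : 10 states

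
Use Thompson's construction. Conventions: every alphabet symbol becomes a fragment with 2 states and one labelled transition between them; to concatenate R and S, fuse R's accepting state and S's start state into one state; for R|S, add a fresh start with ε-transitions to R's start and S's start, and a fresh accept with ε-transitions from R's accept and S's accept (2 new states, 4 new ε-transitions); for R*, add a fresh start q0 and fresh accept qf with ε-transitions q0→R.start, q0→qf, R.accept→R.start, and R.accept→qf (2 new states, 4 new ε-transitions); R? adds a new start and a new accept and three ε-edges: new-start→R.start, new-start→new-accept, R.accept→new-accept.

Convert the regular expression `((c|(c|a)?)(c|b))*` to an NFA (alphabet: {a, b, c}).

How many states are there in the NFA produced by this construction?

19

Building bottom-up:
Each of the 5 symbol leaves contributes a 2-state fragment.
  c|a — 6 states
  (c|a)? — 8 states
  c|(c|a)? — 12 states
  c|b — 6 states
  (c|(c|a)?)(c|b) — 17 states
  ((c|(c|a)?)(c|b))* — 19 states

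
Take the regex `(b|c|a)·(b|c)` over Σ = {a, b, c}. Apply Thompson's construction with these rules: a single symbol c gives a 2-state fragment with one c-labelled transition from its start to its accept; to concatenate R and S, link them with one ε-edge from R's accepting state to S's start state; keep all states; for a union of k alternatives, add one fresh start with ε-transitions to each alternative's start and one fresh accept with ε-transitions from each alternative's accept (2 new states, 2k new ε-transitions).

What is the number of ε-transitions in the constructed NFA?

11

By structural recursion:
Each of the 5 symbol leaves contributes 0 ε-transitions.
  b|c|a = 6 ε-transitions
  b|c = 4 ε-transitions
  (b|c|a)·(b|c) = 11 ε-transitions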